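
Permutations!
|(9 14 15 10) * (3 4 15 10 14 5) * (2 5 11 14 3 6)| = |(2 5 6)(3 4 15)(9 11 14 10)| = 12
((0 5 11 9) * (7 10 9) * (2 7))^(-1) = (0 9 10 7 2 11 5) = [9, 1, 11, 3, 4, 0, 6, 2, 8, 10, 7, 5]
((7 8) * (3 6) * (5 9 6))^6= [0, 1, 2, 9, 4, 6, 5, 7, 8, 3]= (3 9)(5 6)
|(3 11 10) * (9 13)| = |(3 11 10)(9 13)| = 6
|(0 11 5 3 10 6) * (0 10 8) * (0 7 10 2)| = |(0 11 5 3 8 7 10 6 2)| = 9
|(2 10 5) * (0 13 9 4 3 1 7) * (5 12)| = 28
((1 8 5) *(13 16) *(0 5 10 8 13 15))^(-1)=(0 15 16 13 1 5)(8 10)=[15, 5, 2, 3, 4, 0, 6, 7, 10, 9, 8, 11, 12, 1, 14, 16, 13]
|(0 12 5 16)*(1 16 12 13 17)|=|(0 13 17 1 16)(5 12)|=10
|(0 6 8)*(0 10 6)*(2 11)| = |(2 11)(6 8 10)| = 6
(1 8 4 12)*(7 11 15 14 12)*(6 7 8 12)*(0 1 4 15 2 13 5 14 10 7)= (0 1 12 4 8 15 10 7 11 2 13 5 14 6)= [1, 12, 13, 3, 8, 14, 0, 11, 15, 9, 7, 2, 4, 5, 6, 10]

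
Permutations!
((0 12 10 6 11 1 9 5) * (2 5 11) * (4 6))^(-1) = (0 5 2 6 4 10 12)(1 11 9) = [5, 11, 6, 3, 10, 2, 4, 7, 8, 1, 12, 9, 0]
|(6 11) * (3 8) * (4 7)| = |(3 8)(4 7)(6 11)| = 2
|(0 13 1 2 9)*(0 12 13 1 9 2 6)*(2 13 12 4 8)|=|(0 1 6)(2 13 9 4 8)|=15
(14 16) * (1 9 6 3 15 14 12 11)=[0, 9, 2, 15, 4, 5, 3, 7, 8, 6, 10, 1, 11, 13, 16, 14, 12]=(1 9 6 3 15 14 16 12 11)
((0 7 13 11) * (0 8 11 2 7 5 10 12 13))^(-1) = [7, 1, 13, 3, 4, 0, 6, 2, 11, 9, 5, 8, 10, 12] = (0 7 2 13 12 10 5)(8 11)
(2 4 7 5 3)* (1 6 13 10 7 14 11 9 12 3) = [0, 6, 4, 2, 14, 1, 13, 5, 8, 12, 7, 9, 3, 10, 11] = (1 6 13 10 7 5)(2 4 14 11 9 12 3)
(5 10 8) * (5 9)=[0, 1, 2, 3, 4, 10, 6, 7, 9, 5, 8]=(5 10 8 9)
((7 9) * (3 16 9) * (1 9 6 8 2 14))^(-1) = (1 14 2 8 6 16 3 7 9) = [0, 14, 8, 7, 4, 5, 16, 9, 6, 1, 10, 11, 12, 13, 2, 15, 3]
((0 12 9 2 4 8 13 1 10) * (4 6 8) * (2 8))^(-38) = [13, 9, 2, 3, 4, 5, 6, 7, 0, 10, 8, 11, 1, 12] = (0 13 12 1 9 10 8)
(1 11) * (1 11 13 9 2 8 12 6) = [0, 13, 8, 3, 4, 5, 1, 7, 12, 2, 10, 11, 6, 9] = (1 13 9 2 8 12 6)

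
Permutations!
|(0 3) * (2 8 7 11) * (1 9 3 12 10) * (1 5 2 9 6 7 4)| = 13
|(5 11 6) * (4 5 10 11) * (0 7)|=6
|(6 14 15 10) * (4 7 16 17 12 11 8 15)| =|(4 7 16 17 12 11 8 15 10 6 14)| =11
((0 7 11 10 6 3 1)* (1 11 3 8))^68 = (0 10)(1 11)(3 8)(6 7) = [10, 11, 2, 8, 4, 5, 7, 6, 3, 9, 0, 1]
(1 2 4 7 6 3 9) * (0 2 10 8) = (0 2 4 7 6 3 9 1 10 8) = [2, 10, 4, 9, 7, 5, 3, 6, 0, 1, 8]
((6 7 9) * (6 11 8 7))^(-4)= [0, 1, 2, 3, 4, 5, 6, 7, 8, 9, 10, 11]= (11)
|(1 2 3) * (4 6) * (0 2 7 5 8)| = |(0 2 3 1 7 5 8)(4 6)| = 14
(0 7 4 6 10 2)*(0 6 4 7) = [0, 1, 6, 3, 4, 5, 10, 7, 8, 9, 2] = (2 6 10)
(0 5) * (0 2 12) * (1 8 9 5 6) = (0 6 1 8 9 5 2 12) = [6, 8, 12, 3, 4, 2, 1, 7, 9, 5, 10, 11, 0]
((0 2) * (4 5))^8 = [0, 1, 2, 3, 4, 5] = (5)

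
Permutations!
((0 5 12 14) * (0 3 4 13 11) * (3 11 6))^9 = (0 11 14 12 5)(3 4 13 6) = [11, 1, 2, 4, 13, 0, 3, 7, 8, 9, 10, 14, 5, 6, 12]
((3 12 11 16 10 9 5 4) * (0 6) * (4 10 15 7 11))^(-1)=[6, 1, 2, 4, 12, 9, 0, 15, 8, 10, 5, 7, 3, 13, 14, 16, 11]=(0 6)(3 4 12)(5 9 10)(7 15 16 11)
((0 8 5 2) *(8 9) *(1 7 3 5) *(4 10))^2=(10)(0 8 7 5)(1 3 2 9)=[8, 3, 9, 2, 4, 0, 6, 5, 7, 1, 10]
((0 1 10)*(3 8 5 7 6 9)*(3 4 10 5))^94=(0 4 6 5)(1 10 9 7)=[4, 10, 2, 3, 6, 0, 5, 1, 8, 7, 9]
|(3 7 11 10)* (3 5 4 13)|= 7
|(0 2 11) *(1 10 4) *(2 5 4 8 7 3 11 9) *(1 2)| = |(0 5 4 2 9 1 10 8 7 3 11)| = 11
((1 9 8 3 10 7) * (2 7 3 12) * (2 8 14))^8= (1 2 9 7 14)= [0, 2, 9, 3, 4, 5, 6, 14, 8, 7, 10, 11, 12, 13, 1]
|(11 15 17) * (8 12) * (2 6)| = 6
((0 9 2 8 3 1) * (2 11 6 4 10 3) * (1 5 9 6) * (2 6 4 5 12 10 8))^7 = [1, 11, 2, 12, 0, 6, 8, 7, 4, 5, 3, 9, 10] = (0 1 11 9 5 6 8 4)(3 12 10)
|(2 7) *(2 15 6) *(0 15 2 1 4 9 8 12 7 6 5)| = 24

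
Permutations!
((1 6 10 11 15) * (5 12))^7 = (1 10 15 6 11)(5 12) = [0, 10, 2, 3, 4, 12, 11, 7, 8, 9, 15, 1, 5, 13, 14, 6]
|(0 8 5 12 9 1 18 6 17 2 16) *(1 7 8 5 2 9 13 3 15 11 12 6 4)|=|(0 5 6 17 9 7 8 2 16)(1 18 4)(3 15 11 12 13)|=45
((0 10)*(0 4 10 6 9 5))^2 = (10)(0 9)(5 6) = [9, 1, 2, 3, 4, 6, 5, 7, 8, 0, 10]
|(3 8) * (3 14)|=3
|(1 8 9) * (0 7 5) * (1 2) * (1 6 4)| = |(0 7 5)(1 8 9 2 6 4)| = 6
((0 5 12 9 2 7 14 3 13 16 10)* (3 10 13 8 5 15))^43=(0 10 14 7 2 9 12 5 8 3 15)(13 16)=[10, 1, 9, 15, 4, 8, 6, 2, 3, 12, 14, 11, 5, 16, 7, 0, 13]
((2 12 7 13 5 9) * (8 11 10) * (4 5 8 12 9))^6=(13)=[0, 1, 2, 3, 4, 5, 6, 7, 8, 9, 10, 11, 12, 13]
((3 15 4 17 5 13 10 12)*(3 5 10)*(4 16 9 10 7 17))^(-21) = (3 9 5 15 10 13 16 12)(7 17) = [0, 1, 2, 9, 4, 15, 6, 17, 8, 5, 13, 11, 3, 16, 14, 10, 12, 7]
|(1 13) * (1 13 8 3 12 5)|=5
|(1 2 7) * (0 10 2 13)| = 6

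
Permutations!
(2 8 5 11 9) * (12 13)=(2 8 5 11 9)(12 13)=[0, 1, 8, 3, 4, 11, 6, 7, 5, 2, 10, 9, 13, 12]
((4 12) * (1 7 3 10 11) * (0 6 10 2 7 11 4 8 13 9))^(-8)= [0, 1, 7, 2, 4, 5, 6, 3, 8, 9, 10, 11, 12, 13]= (13)(2 7 3)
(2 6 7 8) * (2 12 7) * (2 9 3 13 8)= (2 6 9 3 13 8 12 7)= [0, 1, 6, 13, 4, 5, 9, 2, 12, 3, 10, 11, 7, 8]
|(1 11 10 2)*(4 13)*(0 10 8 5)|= 14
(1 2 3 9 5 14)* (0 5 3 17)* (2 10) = (0 5 14 1 10 2 17)(3 9) = [5, 10, 17, 9, 4, 14, 6, 7, 8, 3, 2, 11, 12, 13, 1, 15, 16, 0]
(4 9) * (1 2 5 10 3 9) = [0, 2, 5, 9, 1, 10, 6, 7, 8, 4, 3] = (1 2 5 10 3 9 4)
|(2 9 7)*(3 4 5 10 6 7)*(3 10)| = 15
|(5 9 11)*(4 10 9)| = |(4 10 9 11 5)| = 5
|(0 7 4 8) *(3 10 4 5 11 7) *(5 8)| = |(0 3 10 4 5 11 7 8)| = 8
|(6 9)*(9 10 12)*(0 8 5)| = 12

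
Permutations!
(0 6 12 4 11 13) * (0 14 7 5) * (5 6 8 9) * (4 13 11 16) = (0 8 9 5)(4 16)(6 12 13 14 7) = [8, 1, 2, 3, 16, 0, 12, 6, 9, 5, 10, 11, 13, 14, 7, 15, 4]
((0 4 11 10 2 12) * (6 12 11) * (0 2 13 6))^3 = (0 4)(2 13)(6 11)(10 12) = [4, 1, 13, 3, 0, 5, 11, 7, 8, 9, 12, 6, 10, 2]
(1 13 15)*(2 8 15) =(1 13 2 8 15) =[0, 13, 8, 3, 4, 5, 6, 7, 15, 9, 10, 11, 12, 2, 14, 1]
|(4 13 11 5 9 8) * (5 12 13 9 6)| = |(4 9 8)(5 6)(11 12 13)| = 6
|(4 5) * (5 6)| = 3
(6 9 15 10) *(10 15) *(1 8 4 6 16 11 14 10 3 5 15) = (1 8 4 6 9 3 5 15)(10 16 11 14) = [0, 8, 2, 5, 6, 15, 9, 7, 4, 3, 16, 14, 12, 13, 10, 1, 11]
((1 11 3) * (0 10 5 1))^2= (0 5 11)(1 3 10)= [5, 3, 2, 10, 4, 11, 6, 7, 8, 9, 1, 0]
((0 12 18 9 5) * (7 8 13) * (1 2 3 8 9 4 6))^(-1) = (0 5 9 7 13 8 3 2 1 6 4 18 12) = [5, 6, 1, 2, 18, 9, 4, 13, 3, 7, 10, 11, 0, 8, 14, 15, 16, 17, 12]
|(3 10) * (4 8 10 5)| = |(3 5 4 8 10)| = 5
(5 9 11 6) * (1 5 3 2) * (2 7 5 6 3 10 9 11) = (1 6 10 9 2)(3 7 5 11) = [0, 6, 1, 7, 4, 11, 10, 5, 8, 2, 9, 3]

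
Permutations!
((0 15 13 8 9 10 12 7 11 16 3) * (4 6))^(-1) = (0 3 16 11 7 12 10 9 8 13 15)(4 6) = [3, 1, 2, 16, 6, 5, 4, 12, 13, 8, 9, 7, 10, 15, 14, 0, 11]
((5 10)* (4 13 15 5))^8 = (4 5 13 10 15) = [0, 1, 2, 3, 5, 13, 6, 7, 8, 9, 15, 11, 12, 10, 14, 4]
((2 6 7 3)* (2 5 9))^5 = [0, 1, 9, 7, 4, 3, 2, 6, 8, 5] = (2 9 5 3 7 6)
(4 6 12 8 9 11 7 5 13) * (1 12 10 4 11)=(1 12 8 9)(4 6 10)(5 13 11 7)=[0, 12, 2, 3, 6, 13, 10, 5, 9, 1, 4, 7, 8, 11]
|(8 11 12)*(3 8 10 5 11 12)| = |(3 8 12 10 5 11)| = 6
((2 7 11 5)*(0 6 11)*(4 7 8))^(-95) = [6, 1, 8, 3, 7, 2, 11, 0, 4, 9, 10, 5] = (0 6 11 5 2 8 4 7)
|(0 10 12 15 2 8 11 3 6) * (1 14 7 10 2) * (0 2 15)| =35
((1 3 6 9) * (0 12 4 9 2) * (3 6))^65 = (0 4 1 2 12 9 6) = [4, 2, 12, 3, 1, 5, 0, 7, 8, 6, 10, 11, 9]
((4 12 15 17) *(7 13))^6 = [0, 1, 2, 3, 15, 5, 6, 7, 8, 9, 10, 11, 17, 13, 14, 4, 16, 12] = (4 15)(12 17)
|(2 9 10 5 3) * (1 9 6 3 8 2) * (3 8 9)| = 6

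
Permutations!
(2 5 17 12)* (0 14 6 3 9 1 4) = (0 14 6 3 9 1 4)(2 5 17 12) = [14, 4, 5, 9, 0, 17, 3, 7, 8, 1, 10, 11, 2, 13, 6, 15, 16, 12]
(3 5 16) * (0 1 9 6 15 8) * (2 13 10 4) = [1, 9, 13, 5, 2, 16, 15, 7, 0, 6, 4, 11, 12, 10, 14, 8, 3] = (0 1 9 6 15 8)(2 13 10 4)(3 5 16)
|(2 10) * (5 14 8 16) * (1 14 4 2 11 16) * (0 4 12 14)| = |(0 4 2 10 11 16 5 12 14 8 1)| = 11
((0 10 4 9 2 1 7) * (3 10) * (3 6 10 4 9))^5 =(0 1 9 6 7 2 10)(3 4) =[1, 9, 10, 4, 3, 5, 7, 2, 8, 6, 0]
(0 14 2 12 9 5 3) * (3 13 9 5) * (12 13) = (0 14 2 13 9 3)(5 12) = [14, 1, 13, 0, 4, 12, 6, 7, 8, 3, 10, 11, 5, 9, 2]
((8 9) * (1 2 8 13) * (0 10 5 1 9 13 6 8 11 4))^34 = [4, 5, 1, 3, 11, 10, 13, 7, 9, 8, 0, 2, 12, 6] = (0 4 11 2 1 5 10)(6 13)(8 9)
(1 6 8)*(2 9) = (1 6 8)(2 9) = [0, 6, 9, 3, 4, 5, 8, 7, 1, 2]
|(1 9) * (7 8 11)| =|(1 9)(7 8 11)| =6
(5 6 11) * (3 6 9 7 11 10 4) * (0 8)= (0 8)(3 6 10 4)(5 9 7 11)= [8, 1, 2, 6, 3, 9, 10, 11, 0, 7, 4, 5]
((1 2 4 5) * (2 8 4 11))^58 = [0, 4, 2, 3, 1, 8, 6, 7, 5, 9, 10, 11] = (11)(1 4)(5 8)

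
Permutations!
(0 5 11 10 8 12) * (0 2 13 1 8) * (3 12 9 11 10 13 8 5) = (0 3 12 2 8 9 11 13 1 5 10) = [3, 5, 8, 12, 4, 10, 6, 7, 9, 11, 0, 13, 2, 1]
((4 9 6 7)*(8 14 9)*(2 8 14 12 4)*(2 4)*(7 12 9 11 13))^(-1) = (2 12 6 9 8)(4 7 13 11 14) = [0, 1, 12, 3, 7, 5, 9, 13, 2, 8, 10, 14, 6, 11, 4]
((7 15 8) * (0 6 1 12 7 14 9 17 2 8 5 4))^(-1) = (0 4 5 15 7 12 1 6)(2 17 9 14 8) = [4, 6, 17, 3, 5, 15, 0, 12, 2, 14, 10, 11, 1, 13, 8, 7, 16, 9]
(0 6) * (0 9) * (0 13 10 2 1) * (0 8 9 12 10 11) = (0 6 12 10 2 1 8 9 13 11) = [6, 8, 1, 3, 4, 5, 12, 7, 9, 13, 2, 0, 10, 11]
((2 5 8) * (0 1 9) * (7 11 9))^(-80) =[0, 1, 5, 3, 4, 8, 6, 7, 2, 9, 10, 11] =(11)(2 5 8)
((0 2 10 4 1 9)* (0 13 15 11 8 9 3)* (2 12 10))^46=(0 1 10)(3 4 12)(8 9 13 15 11)=[1, 10, 2, 4, 12, 5, 6, 7, 9, 13, 0, 8, 3, 15, 14, 11]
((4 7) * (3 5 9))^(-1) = [0, 1, 2, 9, 7, 3, 6, 4, 8, 5] = (3 9 5)(4 7)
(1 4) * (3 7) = (1 4)(3 7) = [0, 4, 2, 7, 1, 5, 6, 3]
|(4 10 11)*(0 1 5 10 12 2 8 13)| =|(0 1 5 10 11 4 12 2 8 13)| =10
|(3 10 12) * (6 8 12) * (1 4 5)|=15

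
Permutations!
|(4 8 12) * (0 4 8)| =|(0 4)(8 12)| =2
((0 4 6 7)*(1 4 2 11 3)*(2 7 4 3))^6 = [0, 1, 2, 3, 4, 5, 6, 7, 8, 9, 10, 11] = (11)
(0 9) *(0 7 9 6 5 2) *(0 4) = (0 6 5 2 4)(7 9) = [6, 1, 4, 3, 0, 2, 5, 9, 8, 7]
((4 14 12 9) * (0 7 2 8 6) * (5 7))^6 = (4 12)(9 14) = [0, 1, 2, 3, 12, 5, 6, 7, 8, 14, 10, 11, 4, 13, 9]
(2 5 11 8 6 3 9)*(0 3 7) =(0 3 9 2 5 11 8 6 7) =[3, 1, 5, 9, 4, 11, 7, 0, 6, 2, 10, 8]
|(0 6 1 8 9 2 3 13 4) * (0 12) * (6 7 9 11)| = |(0 7 9 2 3 13 4 12)(1 8 11 6)| = 8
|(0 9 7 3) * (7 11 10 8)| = |(0 9 11 10 8 7 3)| = 7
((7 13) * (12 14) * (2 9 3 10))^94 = (14)(2 3)(9 10) = [0, 1, 3, 2, 4, 5, 6, 7, 8, 10, 9, 11, 12, 13, 14]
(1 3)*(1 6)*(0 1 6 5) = [1, 3, 2, 5, 4, 0, 6] = (6)(0 1 3 5)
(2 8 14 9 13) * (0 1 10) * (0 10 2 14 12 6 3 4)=(0 1 2 8 12 6 3 4)(9 13 14)=[1, 2, 8, 4, 0, 5, 3, 7, 12, 13, 10, 11, 6, 14, 9]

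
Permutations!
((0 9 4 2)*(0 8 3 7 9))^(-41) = [0, 1, 8, 7, 2, 5, 6, 9, 3, 4] = (2 8 3 7 9 4)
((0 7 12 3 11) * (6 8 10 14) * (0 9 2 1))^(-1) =[1, 2, 9, 12, 4, 5, 14, 0, 6, 11, 8, 3, 7, 13, 10] =(0 1 2 9 11 3 12 7)(6 14 10 8)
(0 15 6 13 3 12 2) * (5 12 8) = (0 15 6 13 3 8 5 12 2) = [15, 1, 0, 8, 4, 12, 13, 7, 5, 9, 10, 11, 2, 3, 14, 6]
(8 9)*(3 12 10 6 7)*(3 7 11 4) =(3 12 10 6 11 4)(8 9) =[0, 1, 2, 12, 3, 5, 11, 7, 9, 8, 6, 4, 10]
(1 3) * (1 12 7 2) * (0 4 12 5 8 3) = (0 4 12 7 2 1)(3 5 8) = [4, 0, 1, 5, 12, 8, 6, 2, 3, 9, 10, 11, 7]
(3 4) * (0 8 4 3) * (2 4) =(0 8 2 4) =[8, 1, 4, 3, 0, 5, 6, 7, 2]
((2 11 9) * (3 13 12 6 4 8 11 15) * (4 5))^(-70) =[0, 1, 4, 11, 13, 3, 15, 7, 12, 5, 10, 6, 2, 9, 14, 8] =(2 4 13 9 5 3 11 6 15 8 12)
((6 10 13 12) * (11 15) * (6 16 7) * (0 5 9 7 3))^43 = (0 7 13 3 9 10 16 5 6 12)(11 15) = [7, 1, 2, 9, 4, 6, 12, 13, 8, 10, 16, 15, 0, 3, 14, 11, 5]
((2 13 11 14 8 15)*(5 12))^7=[0, 1, 13, 3, 4, 12, 6, 7, 15, 9, 10, 14, 5, 11, 8, 2]=(2 13 11 14 8 15)(5 12)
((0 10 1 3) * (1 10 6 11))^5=(11)=[0, 1, 2, 3, 4, 5, 6, 7, 8, 9, 10, 11]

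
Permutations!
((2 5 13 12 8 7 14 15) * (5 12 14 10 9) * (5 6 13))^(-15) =[0, 1, 9, 3, 4, 5, 12, 14, 13, 2, 15, 11, 6, 8, 7, 10] =(2 9)(6 12)(7 14)(8 13)(10 15)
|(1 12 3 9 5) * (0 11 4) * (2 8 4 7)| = |(0 11 7 2 8 4)(1 12 3 9 5)| = 30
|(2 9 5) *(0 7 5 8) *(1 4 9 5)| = |(0 7 1 4 9 8)(2 5)| = 6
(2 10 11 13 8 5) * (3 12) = (2 10 11 13 8 5)(3 12) = [0, 1, 10, 12, 4, 2, 6, 7, 5, 9, 11, 13, 3, 8]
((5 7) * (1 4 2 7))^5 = (7) = [0, 1, 2, 3, 4, 5, 6, 7]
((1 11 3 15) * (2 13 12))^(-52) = (15)(2 12 13) = [0, 1, 12, 3, 4, 5, 6, 7, 8, 9, 10, 11, 13, 2, 14, 15]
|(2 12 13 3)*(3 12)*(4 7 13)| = |(2 3)(4 7 13 12)| = 4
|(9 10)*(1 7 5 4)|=|(1 7 5 4)(9 10)|=4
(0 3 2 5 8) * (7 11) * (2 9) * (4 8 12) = (0 3 9 2 5 12 4 8)(7 11) = [3, 1, 5, 9, 8, 12, 6, 11, 0, 2, 10, 7, 4]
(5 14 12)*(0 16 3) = (0 16 3)(5 14 12) = [16, 1, 2, 0, 4, 14, 6, 7, 8, 9, 10, 11, 5, 13, 12, 15, 3]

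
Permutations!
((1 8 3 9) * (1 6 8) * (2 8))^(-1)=(2 6 9 3 8)=[0, 1, 6, 8, 4, 5, 9, 7, 2, 3]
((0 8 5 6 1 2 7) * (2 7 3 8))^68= (0 5)(1 3)(2 6)(7 8)= [5, 3, 6, 1, 4, 0, 2, 8, 7]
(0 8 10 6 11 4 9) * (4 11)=(11)(0 8 10 6 4 9)=[8, 1, 2, 3, 9, 5, 4, 7, 10, 0, 6, 11]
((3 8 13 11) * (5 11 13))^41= (13)(3 8 5 11)= [0, 1, 2, 8, 4, 11, 6, 7, 5, 9, 10, 3, 12, 13]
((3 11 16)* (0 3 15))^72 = [11, 1, 2, 16, 4, 5, 6, 7, 8, 9, 10, 15, 12, 13, 14, 3, 0] = (0 11 15 3 16)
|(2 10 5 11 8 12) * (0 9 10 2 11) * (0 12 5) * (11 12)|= |(12)(0 9 10)(5 11 8)|= 3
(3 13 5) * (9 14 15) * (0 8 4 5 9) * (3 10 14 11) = [8, 1, 2, 13, 5, 10, 6, 7, 4, 11, 14, 3, 12, 9, 15, 0] = (0 8 4 5 10 14 15)(3 13 9 11)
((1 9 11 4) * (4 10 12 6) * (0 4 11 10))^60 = (0 10)(1 6)(4 12)(9 11) = [10, 6, 2, 3, 12, 5, 1, 7, 8, 11, 0, 9, 4]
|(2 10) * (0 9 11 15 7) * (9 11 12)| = 4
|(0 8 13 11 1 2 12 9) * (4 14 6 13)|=11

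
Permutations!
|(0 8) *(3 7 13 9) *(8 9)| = |(0 9 3 7 13 8)| = 6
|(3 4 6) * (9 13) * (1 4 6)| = 2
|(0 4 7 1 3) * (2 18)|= |(0 4 7 1 3)(2 18)|= 10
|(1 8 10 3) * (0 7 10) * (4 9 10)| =|(0 7 4 9 10 3 1 8)| =8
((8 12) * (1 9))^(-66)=(12)=[0, 1, 2, 3, 4, 5, 6, 7, 8, 9, 10, 11, 12]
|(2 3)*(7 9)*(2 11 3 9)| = |(2 9 7)(3 11)| = 6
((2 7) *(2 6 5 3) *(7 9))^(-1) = [0, 1, 3, 5, 4, 6, 7, 9, 8, 2] = (2 3 5 6 7 9)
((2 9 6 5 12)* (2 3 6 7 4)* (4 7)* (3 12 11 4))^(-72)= (12)(2 11 6 9 4 5 3)= [0, 1, 11, 2, 5, 3, 9, 7, 8, 4, 10, 6, 12]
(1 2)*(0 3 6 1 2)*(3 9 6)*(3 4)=(0 9 6 1)(3 4)=[9, 0, 2, 4, 3, 5, 1, 7, 8, 6]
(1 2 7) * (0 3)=(0 3)(1 2 7)=[3, 2, 7, 0, 4, 5, 6, 1]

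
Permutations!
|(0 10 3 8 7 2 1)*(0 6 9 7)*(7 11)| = 12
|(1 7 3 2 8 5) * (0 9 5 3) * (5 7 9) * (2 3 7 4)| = |(0 5 1 9 4 2 8 7)| = 8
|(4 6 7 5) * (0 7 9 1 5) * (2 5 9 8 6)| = 6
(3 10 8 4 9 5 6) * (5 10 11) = (3 11 5 6)(4 9 10 8) = [0, 1, 2, 11, 9, 6, 3, 7, 4, 10, 8, 5]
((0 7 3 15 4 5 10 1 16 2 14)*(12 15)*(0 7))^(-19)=(1 14 12 5 16 7 15 10 2 3 4)=[0, 14, 3, 4, 1, 16, 6, 15, 8, 9, 2, 11, 5, 13, 12, 10, 7]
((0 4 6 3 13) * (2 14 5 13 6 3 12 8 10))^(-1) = (0 13 5 14 2 10 8 12 6 3 4) = [13, 1, 10, 4, 0, 14, 3, 7, 12, 9, 8, 11, 6, 5, 2]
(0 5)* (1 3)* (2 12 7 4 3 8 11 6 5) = (0 2 12 7 4 3 1 8 11 6 5) = [2, 8, 12, 1, 3, 0, 5, 4, 11, 9, 10, 6, 7]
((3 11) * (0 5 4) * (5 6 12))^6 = [6, 1, 2, 3, 0, 4, 12, 7, 8, 9, 10, 11, 5] = (0 6 12 5 4)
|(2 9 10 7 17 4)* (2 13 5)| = 8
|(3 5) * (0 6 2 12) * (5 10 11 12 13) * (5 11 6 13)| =|(0 13 11 12)(2 5 3 10 6)| =20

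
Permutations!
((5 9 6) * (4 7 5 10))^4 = (4 6 5)(7 10 9) = [0, 1, 2, 3, 6, 4, 5, 10, 8, 7, 9]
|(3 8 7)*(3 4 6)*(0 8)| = 6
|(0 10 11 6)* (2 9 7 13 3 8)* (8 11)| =|(0 10 8 2 9 7 13 3 11 6)| =10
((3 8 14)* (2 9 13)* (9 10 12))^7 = (2 12 13 10 9)(3 8 14) = [0, 1, 12, 8, 4, 5, 6, 7, 14, 2, 9, 11, 13, 10, 3]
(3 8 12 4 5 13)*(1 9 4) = (1 9 4 5 13 3 8 12) = [0, 9, 2, 8, 5, 13, 6, 7, 12, 4, 10, 11, 1, 3]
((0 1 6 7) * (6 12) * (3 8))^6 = [1, 12, 2, 3, 4, 5, 7, 0, 8, 9, 10, 11, 6] = (0 1 12 6 7)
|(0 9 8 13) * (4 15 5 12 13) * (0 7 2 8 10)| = |(0 9 10)(2 8 4 15 5 12 13 7)| = 24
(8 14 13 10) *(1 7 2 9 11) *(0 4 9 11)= [4, 7, 11, 3, 9, 5, 6, 2, 14, 0, 8, 1, 12, 10, 13]= (0 4 9)(1 7 2 11)(8 14 13 10)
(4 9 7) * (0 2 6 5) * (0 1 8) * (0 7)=(0 2 6 5 1 8 7 4 9)=[2, 8, 6, 3, 9, 1, 5, 4, 7, 0]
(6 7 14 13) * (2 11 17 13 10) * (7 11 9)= (2 9 7 14 10)(6 11 17 13)= [0, 1, 9, 3, 4, 5, 11, 14, 8, 7, 2, 17, 12, 6, 10, 15, 16, 13]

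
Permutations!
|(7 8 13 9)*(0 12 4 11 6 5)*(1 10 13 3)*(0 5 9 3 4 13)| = |(0 12 13 3 1 10)(4 11 6 9 7 8)| = 6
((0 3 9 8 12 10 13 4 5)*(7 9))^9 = (0 5 4 13 10 12 8 9 7 3) = [5, 1, 2, 0, 13, 4, 6, 3, 9, 7, 12, 11, 8, 10]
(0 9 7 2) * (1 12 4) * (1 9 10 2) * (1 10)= (0 1 12 4 9 7 10 2)= [1, 12, 0, 3, 9, 5, 6, 10, 8, 7, 2, 11, 4]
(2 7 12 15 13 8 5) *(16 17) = (2 7 12 15 13 8 5)(16 17) = [0, 1, 7, 3, 4, 2, 6, 12, 5, 9, 10, 11, 15, 8, 14, 13, 17, 16]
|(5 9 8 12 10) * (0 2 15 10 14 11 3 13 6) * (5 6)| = 40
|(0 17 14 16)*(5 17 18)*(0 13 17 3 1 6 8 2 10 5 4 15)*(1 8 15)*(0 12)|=140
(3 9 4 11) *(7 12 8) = (3 9 4 11)(7 12 8) = [0, 1, 2, 9, 11, 5, 6, 12, 7, 4, 10, 3, 8]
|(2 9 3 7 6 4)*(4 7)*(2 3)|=|(2 9)(3 4)(6 7)|=2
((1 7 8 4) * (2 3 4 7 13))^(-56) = (1 4 3 2 13) = [0, 4, 13, 2, 3, 5, 6, 7, 8, 9, 10, 11, 12, 1]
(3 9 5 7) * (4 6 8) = (3 9 5 7)(4 6 8) = [0, 1, 2, 9, 6, 7, 8, 3, 4, 5]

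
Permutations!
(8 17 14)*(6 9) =[0, 1, 2, 3, 4, 5, 9, 7, 17, 6, 10, 11, 12, 13, 8, 15, 16, 14] =(6 9)(8 17 14)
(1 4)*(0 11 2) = (0 11 2)(1 4) = [11, 4, 0, 3, 1, 5, 6, 7, 8, 9, 10, 2]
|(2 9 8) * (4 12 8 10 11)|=|(2 9 10 11 4 12 8)|=7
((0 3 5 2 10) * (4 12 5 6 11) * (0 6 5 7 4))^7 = (4 12 7) = [0, 1, 2, 3, 12, 5, 6, 4, 8, 9, 10, 11, 7]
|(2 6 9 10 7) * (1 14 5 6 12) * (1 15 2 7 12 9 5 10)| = 14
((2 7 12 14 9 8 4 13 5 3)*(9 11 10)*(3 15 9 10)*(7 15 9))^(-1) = (2 3 11 14 12 7 15)(4 8 9 5 13) = [0, 1, 3, 11, 8, 13, 6, 15, 9, 5, 10, 14, 7, 4, 12, 2]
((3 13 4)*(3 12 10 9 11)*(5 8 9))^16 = [0, 1, 2, 9, 3, 12, 6, 7, 10, 5, 4, 8, 13, 11] = (3 9 5 12 13 11 8 10 4)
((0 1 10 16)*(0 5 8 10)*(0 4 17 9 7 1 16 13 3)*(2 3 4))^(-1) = [3, 7, 1, 2, 13, 16, 6, 9, 5, 17, 8, 11, 12, 10, 14, 15, 0, 4] = (0 3 2 1 7 9 17 4 13 10 8 5 16)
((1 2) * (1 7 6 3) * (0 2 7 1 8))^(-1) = (0 8 3 6 7 1 2) = [8, 2, 0, 6, 4, 5, 7, 1, 3]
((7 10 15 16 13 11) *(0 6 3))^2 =(0 3 6)(7 15 13)(10 16 11) =[3, 1, 2, 6, 4, 5, 0, 15, 8, 9, 16, 10, 12, 7, 14, 13, 11]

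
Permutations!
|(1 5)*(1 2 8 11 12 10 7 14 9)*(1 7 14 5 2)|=|(1 2 8 11 12 10 14 9 7 5)|=10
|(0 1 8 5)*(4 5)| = |(0 1 8 4 5)| = 5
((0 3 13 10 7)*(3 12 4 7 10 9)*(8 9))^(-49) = (0 7 4 12)(3 9 8 13) = [7, 1, 2, 9, 12, 5, 6, 4, 13, 8, 10, 11, 0, 3]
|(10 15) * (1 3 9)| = |(1 3 9)(10 15)| = 6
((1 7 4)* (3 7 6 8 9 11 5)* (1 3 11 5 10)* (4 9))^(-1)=[0, 10, 2, 4, 8, 9, 1, 3, 6, 7, 11, 5]=(1 10 11 5 9 7 3 4 8 6)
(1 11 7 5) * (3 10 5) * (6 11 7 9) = (1 7 3 10 5)(6 11 9) = [0, 7, 2, 10, 4, 1, 11, 3, 8, 6, 5, 9]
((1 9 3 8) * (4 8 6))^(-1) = (1 8 4 6 3 9) = [0, 8, 2, 9, 6, 5, 3, 7, 4, 1]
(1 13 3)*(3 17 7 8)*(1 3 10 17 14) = [0, 13, 2, 3, 4, 5, 6, 8, 10, 9, 17, 11, 12, 14, 1, 15, 16, 7] = (1 13 14)(7 8 10 17)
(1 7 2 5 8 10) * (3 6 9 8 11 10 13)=(1 7 2 5 11 10)(3 6 9 8 13)=[0, 7, 5, 6, 4, 11, 9, 2, 13, 8, 1, 10, 12, 3]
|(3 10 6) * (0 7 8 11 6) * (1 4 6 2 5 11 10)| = |(0 7 8 10)(1 4 6 3)(2 5 11)| = 12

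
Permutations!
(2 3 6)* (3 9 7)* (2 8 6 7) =(2 9)(3 7)(6 8) =[0, 1, 9, 7, 4, 5, 8, 3, 6, 2]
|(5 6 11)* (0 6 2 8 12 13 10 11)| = 14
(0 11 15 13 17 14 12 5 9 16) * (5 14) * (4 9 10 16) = (0 11 15 13 17 5 10 16)(4 9)(12 14) = [11, 1, 2, 3, 9, 10, 6, 7, 8, 4, 16, 15, 14, 17, 12, 13, 0, 5]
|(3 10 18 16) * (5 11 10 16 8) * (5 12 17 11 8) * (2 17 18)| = |(2 17 11 10)(3 16)(5 8 12 18)| = 4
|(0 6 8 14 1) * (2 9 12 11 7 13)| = |(0 6 8 14 1)(2 9 12 11 7 13)| = 30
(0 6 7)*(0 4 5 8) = [6, 1, 2, 3, 5, 8, 7, 4, 0] = (0 6 7 4 5 8)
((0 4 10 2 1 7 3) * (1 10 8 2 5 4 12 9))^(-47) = (0 12 9 1 7 3)(2 4 10 8 5) = [12, 7, 4, 0, 10, 2, 6, 3, 5, 1, 8, 11, 9]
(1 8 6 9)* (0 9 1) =(0 9)(1 8 6) =[9, 8, 2, 3, 4, 5, 1, 7, 6, 0]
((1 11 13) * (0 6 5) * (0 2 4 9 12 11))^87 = (0 11 4 6 13 9 5 1 12 2) = [11, 12, 0, 3, 6, 1, 13, 7, 8, 5, 10, 4, 2, 9]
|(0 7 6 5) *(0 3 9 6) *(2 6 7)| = |(0 2 6 5 3 9 7)| = 7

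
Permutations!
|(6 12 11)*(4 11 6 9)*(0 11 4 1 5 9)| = |(0 11)(1 5 9)(6 12)| = 6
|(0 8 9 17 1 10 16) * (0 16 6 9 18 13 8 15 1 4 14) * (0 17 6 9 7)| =|(0 15 1 10 9 6 7)(4 14 17)(8 18 13)| =21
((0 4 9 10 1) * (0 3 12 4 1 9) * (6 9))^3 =(0 12 1 4 3) =[12, 4, 2, 0, 3, 5, 6, 7, 8, 9, 10, 11, 1]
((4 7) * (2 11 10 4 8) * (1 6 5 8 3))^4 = (1 2 7 5 10)(3 8 4 6 11) = [0, 2, 7, 8, 6, 10, 11, 5, 4, 9, 1, 3]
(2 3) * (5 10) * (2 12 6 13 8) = (2 3 12 6 13 8)(5 10) = [0, 1, 3, 12, 4, 10, 13, 7, 2, 9, 5, 11, 6, 8]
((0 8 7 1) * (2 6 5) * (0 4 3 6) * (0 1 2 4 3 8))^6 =(1 7 4 6)(2 8 5 3) =[0, 7, 8, 2, 6, 3, 1, 4, 5]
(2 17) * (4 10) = (2 17)(4 10) = [0, 1, 17, 3, 10, 5, 6, 7, 8, 9, 4, 11, 12, 13, 14, 15, 16, 2]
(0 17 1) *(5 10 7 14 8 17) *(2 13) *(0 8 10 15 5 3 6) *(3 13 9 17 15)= [13, 8, 9, 6, 4, 3, 0, 14, 15, 17, 7, 11, 12, 2, 10, 5, 16, 1]= (0 13 2 9 17 1 8 15 5 3 6)(7 14 10)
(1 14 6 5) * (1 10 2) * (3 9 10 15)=(1 14 6 5 15 3 9 10 2)=[0, 14, 1, 9, 4, 15, 5, 7, 8, 10, 2, 11, 12, 13, 6, 3]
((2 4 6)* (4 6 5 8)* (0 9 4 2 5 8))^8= (0 9 4 8 2 6 5)= [9, 1, 6, 3, 8, 0, 5, 7, 2, 4]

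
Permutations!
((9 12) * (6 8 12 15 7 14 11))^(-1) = (6 11 14 7 15 9 12 8) = [0, 1, 2, 3, 4, 5, 11, 15, 6, 12, 10, 14, 8, 13, 7, 9]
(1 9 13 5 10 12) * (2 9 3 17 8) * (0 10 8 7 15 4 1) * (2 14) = (0 10 12)(1 3 17 7 15 4)(2 9 13 5 8 14) = [10, 3, 9, 17, 1, 8, 6, 15, 14, 13, 12, 11, 0, 5, 2, 4, 16, 7]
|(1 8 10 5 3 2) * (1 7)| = |(1 8 10 5 3 2 7)| = 7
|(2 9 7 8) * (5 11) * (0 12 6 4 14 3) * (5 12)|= 8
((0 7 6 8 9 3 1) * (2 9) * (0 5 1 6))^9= [7, 5, 8, 9, 4, 1, 3, 0, 6, 2]= (0 7)(1 5)(2 8 6 3 9)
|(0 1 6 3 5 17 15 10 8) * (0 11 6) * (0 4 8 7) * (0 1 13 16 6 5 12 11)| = 15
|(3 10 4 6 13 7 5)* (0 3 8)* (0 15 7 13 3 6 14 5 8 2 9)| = 9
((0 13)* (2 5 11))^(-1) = (0 13)(2 11 5) = [13, 1, 11, 3, 4, 2, 6, 7, 8, 9, 10, 5, 12, 0]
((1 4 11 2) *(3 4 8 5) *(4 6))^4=[0, 6, 3, 2, 8, 11, 1, 7, 4, 9, 10, 5]=(1 6)(2 3)(4 8)(5 11)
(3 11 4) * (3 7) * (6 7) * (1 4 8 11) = [0, 4, 2, 1, 6, 5, 7, 3, 11, 9, 10, 8] = (1 4 6 7 3)(8 11)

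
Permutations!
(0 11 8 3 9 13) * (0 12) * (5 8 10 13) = (0 11 10 13 12)(3 9 5 8) = [11, 1, 2, 9, 4, 8, 6, 7, 3, 5, 13, 10, 0, 12]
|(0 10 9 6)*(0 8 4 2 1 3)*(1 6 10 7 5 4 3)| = |(0 7 5 4 2 6 8 3)(9 10)| = 8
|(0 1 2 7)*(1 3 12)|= 6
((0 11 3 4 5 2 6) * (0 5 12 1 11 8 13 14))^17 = (0 8 13 14)(1 3 12 11 4)(2 5 6) = [8, 3, 5, 12, 1, 6, 2, 7, 13, 9, 10, 4, 11, 14, 0]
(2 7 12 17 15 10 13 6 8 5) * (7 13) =[0, 1, 13, 3, 4, 2, 8, 12, 5, 9, 7, 11, 17, 6, 14, 10, 16, 15] =(2 13 6 8 5)(7 12 17 15 10)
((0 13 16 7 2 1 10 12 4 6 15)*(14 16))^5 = [2, 15, 6, 3, 14, 5, 16, 4, 8, 9, 0, 11, 13, 1, 10, 7, 12] = (0 2 6 16 12 13 1 15 7 4 14 10)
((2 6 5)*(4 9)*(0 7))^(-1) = [7, 1, 5, 3, 9, 6, 2, 0, 8, 4] = (0 7)(2 5 6)(4 9)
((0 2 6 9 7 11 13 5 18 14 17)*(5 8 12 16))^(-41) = (0 2 6 9 7 11 13 8 12 16 5 18 14 17) = [2, 1, 6, 3, 4, 18, 9, 11, 12, 7, 10, 13, 16, 8, 17, 15, 5, 0, 14]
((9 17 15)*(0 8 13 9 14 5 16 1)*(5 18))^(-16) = (0 14 8 18 13 5 9 16 17 1 15) = [14, 15, 2, 3, 4, 9, 6, 7, 18, 16, 10, 11, 12, 5, 8, 0, 17, 1, 13]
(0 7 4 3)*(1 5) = (0 7 4 3)(1 5) = [7, 5, 2, 0, 3, 1, 6, 4]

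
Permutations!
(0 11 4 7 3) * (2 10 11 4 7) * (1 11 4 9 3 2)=(0 9 3)(1 11 7 2 10 4)=[9, 11, 10, 0, 1, 5, 6, 2, 8, 3, 4, 7]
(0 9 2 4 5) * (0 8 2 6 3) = (0 9 6 3)(2 4 5 8) = [9, 1, 4, 0, 5, 8, 3, 7, 2, 6]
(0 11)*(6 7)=[11, 1, 2, 3, 4, 5, 7, 6, 8, 9, 10, 0]=(0 11)(6 7)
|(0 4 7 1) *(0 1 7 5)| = |(7)(0 4 5)| = 3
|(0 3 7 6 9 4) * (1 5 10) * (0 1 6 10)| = |(0 3 7 10 6 9 4 1 5)| = 9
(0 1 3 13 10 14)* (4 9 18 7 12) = (0 1 3 13 10 14)(4 9 18 7 12) = [1, 3, 2, 13, 9, 5, 6, 12, 8, 18, 14, 11, 4, 10, 0, 15, 16, 17, 7]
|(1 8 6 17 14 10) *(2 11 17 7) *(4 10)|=|(1 8 6 7 2 11 17 14 4 10)|=10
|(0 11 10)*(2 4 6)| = |(0 11 10)(2 4 6)| = 3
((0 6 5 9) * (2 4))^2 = (0 5)(6 9) = [5, 1, 2, 3, 4, 0, 9, 7, 8, 6]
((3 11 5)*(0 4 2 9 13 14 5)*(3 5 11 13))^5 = [13, 1, 11, 4, 14, 5, 6, 7, 8, 0, 10, 3, 12, 2, 9] = (0 13 2 11 3 4 14 9)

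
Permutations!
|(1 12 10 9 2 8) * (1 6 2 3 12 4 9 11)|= 21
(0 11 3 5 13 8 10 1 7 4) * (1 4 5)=(0 11 3 1 7 5 13 8 10 4)=[11, 7, 2, 1, 0, 13, 6, 5, 10, 9, 4, 3, 12, 8]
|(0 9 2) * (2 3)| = |(0 9 3 2)| = 4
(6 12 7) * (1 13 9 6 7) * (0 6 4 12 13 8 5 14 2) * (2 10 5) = (0 6 13 9 4 12 1 8 2)(5 14 10) = [6, 8, 0, 3, 12, 14, 13, 7, 2, 4, 5, 11, 1, 9, 10]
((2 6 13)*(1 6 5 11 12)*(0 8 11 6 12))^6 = (2 6)(5 13) = [0, 1, 6, 3, 4, 13, 2, 7, 8, 9, 10, 11, 12, 5]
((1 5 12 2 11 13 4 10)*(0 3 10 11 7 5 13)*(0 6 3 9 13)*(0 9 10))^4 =(0 13 3 9 6 1 11 10 4) =[13, 11, 2, 9, 0, 5, 1, 7, 8, 6, 4, 10, 12, 3]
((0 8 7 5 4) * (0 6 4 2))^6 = (0 8 7 5 2) = [8, 1, 0, 3, 4, 2, 6, 5, 7]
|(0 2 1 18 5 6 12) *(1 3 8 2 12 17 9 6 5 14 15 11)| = 30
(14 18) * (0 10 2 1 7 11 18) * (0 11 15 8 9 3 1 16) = (0 10 2 16)(1 7 15 8 9 3)(11 18 14) = [10, 7, 16, 1, 4, 5, 6, 15, 9, 3, 2, 18, 12, 13, 11, 8, 0, 17, 14]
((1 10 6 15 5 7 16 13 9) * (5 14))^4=[0, 14, 2, 3, 4, 9, 7, 1, 8, 15, 5, 11, 12, 6, 13, 16, 10]=(1 14 13 6 7)(5 9 15 16 10)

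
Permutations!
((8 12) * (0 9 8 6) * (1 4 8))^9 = [1, 8, 2, 3, 12, 5, 9, 7, 6, 4, 10, 11, 0] = (0 1 8 6 9 4 12)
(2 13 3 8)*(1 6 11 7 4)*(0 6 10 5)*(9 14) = (0 6 11 7 4 1 10 5)(2 13 3 8)(9 14) = [6, 10, 13, 8, 1, 0, 11, 4, 2, 14, 5, 7, 12, 3, 9]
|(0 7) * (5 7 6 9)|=|(0 6 9 5 7)|=5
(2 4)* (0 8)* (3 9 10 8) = (0 3 9 10 8)(2 4) = [3, 1, 4, 9, 2, 5, 6, 7, 0, 10, 8]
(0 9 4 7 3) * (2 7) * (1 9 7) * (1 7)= (0 1 9 4 2 7 3)= [1, 9, 7, 0, 2, 5, 6, 3, 8, 4]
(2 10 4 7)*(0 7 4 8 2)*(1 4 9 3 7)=(0 1 4 9 3 7)(2 10 8)=[1, 4, 10, 7, 9, 5, 6, 0, 2, 3, 8]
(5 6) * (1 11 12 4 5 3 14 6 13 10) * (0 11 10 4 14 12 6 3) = (0 11 6)(1 10)(3 12 14)(4 5 13) = [11, 10, 2, 12, 5, 13, 0, 7, 8, 9, 1, 6, 14, 4, 3]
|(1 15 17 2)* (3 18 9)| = 12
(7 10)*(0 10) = (0 10 7) = [10, 1, 2, 3, 4, 5, 6, 0, 8, 9, 7]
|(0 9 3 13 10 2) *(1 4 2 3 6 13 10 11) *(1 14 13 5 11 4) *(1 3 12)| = |(0 9 6 5 11 14 13 4 2)(1 3 10 12)| = 36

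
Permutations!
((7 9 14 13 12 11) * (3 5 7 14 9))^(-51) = (11 14 13 12) = [0, 1, 2, 3, 4, 5, 6, 7, 8, 9, 10, 14, 11, 12, 13]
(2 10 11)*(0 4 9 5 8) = (0 4 9 5 8)(2 10 11) = [4, 1, 10, 3, 9, 8, 6, 7, 0, 5, 11, 2]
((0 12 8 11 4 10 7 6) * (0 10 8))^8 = (12)(4 11 8)(6 7 10) = [0, 1, 2, 3, 11, 5, 7, 10, 4, 9, 6, 8, 12]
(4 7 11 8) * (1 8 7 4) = (1 8)(7 11) = [0, 8, 2, 3, 4, 5, 6, 11, 1, 9, 10, 7]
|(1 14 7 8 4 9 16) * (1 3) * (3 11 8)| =20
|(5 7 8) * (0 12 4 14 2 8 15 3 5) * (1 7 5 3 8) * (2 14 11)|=|(0 12 4 11 2 1 7 15 8)|=9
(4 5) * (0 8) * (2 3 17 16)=(0 8)(2 3 17 16)(4 5)=[8, 1, 3, 17, 5, 4, 6, 7, 0, 9, 10, 11, 12, 13, 14, 15, 2, 16]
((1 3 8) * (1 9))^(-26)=(1 8)(3 9)=[0, 8, 2, 9, 4, 5, 6, 7, 1, 3]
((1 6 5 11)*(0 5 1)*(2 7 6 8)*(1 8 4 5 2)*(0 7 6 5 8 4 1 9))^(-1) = (0 9 8 4 6 2)(5 7 11) = [9, 1, 0, 3, 6, 7, 2, 11, 4, 8, 10, 5]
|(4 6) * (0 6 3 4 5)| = |(0 6 5)(3 4)| = 6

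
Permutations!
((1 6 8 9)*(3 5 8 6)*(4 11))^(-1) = [0, 9, 2, 1, 11, 3, 6, 7, 5, 8, 10, 4] = (1 9 8 5 3)(4 11)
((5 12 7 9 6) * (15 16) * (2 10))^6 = [0, 1, 2, 3, 4, 12, 5, 9, 8, 6, 10, 11, 7, 13, 14, 15, 16] = (16)(5 12 7 9 6)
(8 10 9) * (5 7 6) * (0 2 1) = (0 2 1)(5 7 6)(8 10 9) = [2, 0, 1, 3, 4, 7, 5, 6, 10, 8, 9]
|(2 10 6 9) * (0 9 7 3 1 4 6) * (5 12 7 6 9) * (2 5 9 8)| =11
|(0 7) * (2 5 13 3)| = 4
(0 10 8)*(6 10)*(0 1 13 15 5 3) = (0 6 10 8 1 13 15 5 3) = [6, 13, 2, 0, 4, 3, 10, 7, 1, 9, 8, 11, 12, 15, 14, 5]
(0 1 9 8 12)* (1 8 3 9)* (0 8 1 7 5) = [1, 7, 2, 9, 4, 0, 6, 5, 12, 3, 10, 11, 8] = (0 1 7 5)(3 9)(8 12)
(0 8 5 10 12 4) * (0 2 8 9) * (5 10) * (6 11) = [9, 1, 8, 3, 2, 5, 11, 7, 10, 0, 12, 6, 4] = (0 9)(2 8 10 12 4)(6 11)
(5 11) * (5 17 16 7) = (5 11 17 16 7) = [0, 1, 2, 3, 4, 11, 6, 5, 8, 9, 10, 17, 12, 13, 14, 15, 7, 16]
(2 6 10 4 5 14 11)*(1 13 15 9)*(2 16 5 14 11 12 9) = (1 13 15 2 6 10 4 14 12 9)(5 11 16) = [0, 13, 6, 3, 14, 11, 10, 7, 8, 1, 4, 16, 9, 15, 12, 2, 5]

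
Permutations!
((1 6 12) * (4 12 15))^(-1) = (1 12 4 15 6) = [0, 12, 2, 3, 15, 5, 1, 7, 8, 9, 10, 11, 4, 13, 14, 6]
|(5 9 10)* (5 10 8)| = 3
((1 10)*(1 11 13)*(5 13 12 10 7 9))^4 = [0, 13, 2, 3, 4, 9, 6, 1, 8, 7, 11, 12, 10, 5] = (1 13 5 9 7)(10 11 12)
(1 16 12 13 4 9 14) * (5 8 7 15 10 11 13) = (1 16 12 5 8 7 15 10 11 13 4 9 14) = [0, 16, 2, 3, 9, 8, 6, 15, 7, 14, 11, 13, 5, 4, 1, 10, 12]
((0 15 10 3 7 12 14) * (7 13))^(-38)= [10, 1, 2, 7, 4, 5, 6, 14, 8, 9, 13, 11, 0, 12, 15, 3]= (0 10 13 12)(3 7 14 15)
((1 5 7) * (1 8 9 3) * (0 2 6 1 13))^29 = [13, 6, 0, 9, 4, 1, 2, 5, 7, 8, 10, 11, 12, 3] = (0 13 3 9 8 7 5 1 6 2)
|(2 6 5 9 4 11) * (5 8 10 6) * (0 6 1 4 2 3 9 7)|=|(0 6 8 10 1 4 11 3 9 2 5 7)|=12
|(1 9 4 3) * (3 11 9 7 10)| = |(1 7 10 3)(4 11 9)| = 12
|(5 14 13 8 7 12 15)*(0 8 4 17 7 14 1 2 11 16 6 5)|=18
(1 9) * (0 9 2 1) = [9, 2, 1, 3, 4, 5, 6, 7, 8, 0] = (0 9)(1 2)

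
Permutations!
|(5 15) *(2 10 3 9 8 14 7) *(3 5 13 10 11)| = 28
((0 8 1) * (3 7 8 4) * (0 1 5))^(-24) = (8) = [0, 1, 2, 3, 4, 5, 6, 7, 8]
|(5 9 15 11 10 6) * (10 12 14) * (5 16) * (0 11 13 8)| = 12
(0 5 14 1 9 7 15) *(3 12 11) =[5, 9, 2, 12, 4, 14, 6, 15, 8, 7, 10, 3, 11, 13, 1, 0] =(0 5 14 1 9 7 15)(3 12 11)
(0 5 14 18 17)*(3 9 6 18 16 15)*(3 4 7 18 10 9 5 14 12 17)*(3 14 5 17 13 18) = [5, 1, 2, 17, 7, 12, 10, 3, 8, 6, 9, 11, 13, 18, 16, 4, 15, 0, 14] = (0 5 12 13 18 14 16 15 4 7 3 17)(6 10 9)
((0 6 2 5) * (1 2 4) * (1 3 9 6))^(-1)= [5, 0, 1, 4, 6, 2, 9, 7, 8, 3]= (0 5 2 1)(3 4 6 9)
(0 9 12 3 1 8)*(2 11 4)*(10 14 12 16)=(0 9 16 10 14 12 3 1 8)(2 11 4)=[9, 8, 11, 1, 2, 5, 6, 7, 0, 16, 14, 4, 3, 13, 12, 15, 10]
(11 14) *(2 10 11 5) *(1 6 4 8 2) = [0, 6, 10, 3, 8, 1, 4, 7, 2, 9, 11, 14, 12, 13, 5] = (1 6 4 8 2 10 11 14 5)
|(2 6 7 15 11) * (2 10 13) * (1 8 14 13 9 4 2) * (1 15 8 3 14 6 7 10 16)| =|(1 3 14 13 15 11 16)(2 7 8 6 10 9 4)| =7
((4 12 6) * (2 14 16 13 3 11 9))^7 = [0, 1, 2, 3, 12, 5, 4, 7, 8, 9, 10, 11, 6, 13, 14, 15, 16] = (16)(4 12 6)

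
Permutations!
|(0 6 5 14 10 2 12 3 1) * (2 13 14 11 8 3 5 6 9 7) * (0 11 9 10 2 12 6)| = |(0 10 13 14 2 6)(1 11 8 3)(5 9 7 12)| = 12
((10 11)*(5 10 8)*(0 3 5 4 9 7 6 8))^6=(0 3 5 10 11)(4 9 7 6 8)=[3, 1, 2, 5, 9, 10, 8, 6, 4, 7, 11, 0]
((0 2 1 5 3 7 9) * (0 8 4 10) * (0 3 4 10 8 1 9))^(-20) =(10) =[0, 1, 2, 3, 4, 5, 6, 7, 8, 9, 10]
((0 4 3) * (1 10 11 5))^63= (1 5 11 10)= [0, 5, 2, 3, 4, 11, 6, 7, 8, 9, 1, 10]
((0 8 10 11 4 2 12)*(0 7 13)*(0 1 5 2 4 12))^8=(0 5 13 12 10)(1 7 11 8 2)=[5, 7, 1, 3, 4, 13, 6, 11, 2, 9, 0, 8, 10, 12]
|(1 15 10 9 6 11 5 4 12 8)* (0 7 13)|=|(0 7 13)(1 15 10 9 6 11 5 4 12 8)|=30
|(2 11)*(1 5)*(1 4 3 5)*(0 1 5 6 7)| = |(0 1 5 4 3 6 7)(2 11)| = 14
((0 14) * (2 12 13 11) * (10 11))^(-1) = (0 14)(2 11 10 13 12) = [14, 1, 11, 3, 4, 5, 6, 7, 8, 9, 13, 10, 2, 12, 0]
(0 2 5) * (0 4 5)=[2, 1, 0, 3, 5, 4]=(0 2)(4 5)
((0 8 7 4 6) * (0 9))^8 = (0 7 6)(4 9 8) = [7, 1, 2, 3, 9, 5, 0, 6, 4, 8]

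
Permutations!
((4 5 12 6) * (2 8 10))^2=[0, 1, 10, 3, 12, 6, 5, 7, 2, 9, 8, 11, 4]=(2 10 8)(4 12)(5 6)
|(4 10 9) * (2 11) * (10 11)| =|(2 10 9 4 11)| =5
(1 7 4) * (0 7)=(0 7 4 1)=[7, 0, 2, 3, 1, 5, 6, 4]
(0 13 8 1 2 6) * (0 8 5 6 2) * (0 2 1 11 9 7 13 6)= (0 6 8 11 9 7 13 5)(1 2)= [6, 2, 1, 3, 4, 0, 8, 13, 11, 7, 10, 9, 12, 5]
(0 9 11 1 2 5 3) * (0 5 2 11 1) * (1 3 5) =(0 9 3 1 11) =[9, 11, 2, 1, 4, 5, 6, 7, 8, 3, 10, 0]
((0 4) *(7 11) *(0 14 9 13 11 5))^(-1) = (0 5 7 11 13 9 14 4) = [5, 1, 2, 3, 0, 7, 6, 11, 8, 14, 10, 13, 12, 9, 4]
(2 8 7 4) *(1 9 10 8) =(1 9 10 8 7 4 2) =[0, 9, 1, 3, 2, 5, 6, 4, 7, 10, 8]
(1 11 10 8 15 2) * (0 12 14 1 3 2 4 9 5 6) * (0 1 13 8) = (0 12 14 13 8 15 4 9 5 6 1 11 10)(2 3) = [12, 11, 3, 2, 9, 6, 1, 7, 15, 5, 0, 10, 14, 8, 13, 4]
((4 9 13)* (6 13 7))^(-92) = (4 6 9 13 7) = [0, 1, 2, 3, 6, 5, 9, 4, 8, 13, 10, 11, 12, 7]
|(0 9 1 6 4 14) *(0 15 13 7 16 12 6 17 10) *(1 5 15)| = 14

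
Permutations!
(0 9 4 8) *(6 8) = [9, 1, 2, 3, 6, 5, 8, 7, 0, 4] = (0 9 4 6 8)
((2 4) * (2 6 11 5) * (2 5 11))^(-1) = (11)(2 6 4) = [0, 1, 6, 3, 2, 5, 4, 7, 8, 9, 10, 11]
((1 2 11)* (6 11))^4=(11)=[0, 1, 2, 3, 4, 5, 6, 7, 8, 9, 10, 11]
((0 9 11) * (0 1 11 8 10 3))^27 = (0 8 3 9 10)(1 11) = [8, 11, 2, 9, 4, 5, 6, 7, 3, 10, 0, 1]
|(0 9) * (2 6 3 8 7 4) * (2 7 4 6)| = 10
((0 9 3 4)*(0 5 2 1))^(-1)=(0 1 2 5 4 3 9)=[1, 2, 5, 9, 3, 4, 6, 7, 8, 0]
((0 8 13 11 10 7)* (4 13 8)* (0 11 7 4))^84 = (4 10 11 7 13) = [0, 1, 2, 3, 10, 5, 6, 13, 8, 9, 11, 7, 12, 4]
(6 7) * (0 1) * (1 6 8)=(0 6 7 8 1)=[6, 0, 2, 3, 4, 5, 7, 8, 1]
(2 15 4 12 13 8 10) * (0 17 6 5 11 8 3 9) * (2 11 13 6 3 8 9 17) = (0 2 15 4 12 6 5 13 8 10 11 9)(3 17) = [2, 1, 15, 17, 12, 13, 5, 7, 10, 0, 11, 9, 6, 8, 14, 4, 16, 3]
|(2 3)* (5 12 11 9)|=4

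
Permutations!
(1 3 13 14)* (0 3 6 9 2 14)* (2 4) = (0 3 13)(1 6 9 4 2 14) = [3, 6, 14, 13, 2, 5, 9, 7, 8, 4, 10, 11, 12, 0, 1]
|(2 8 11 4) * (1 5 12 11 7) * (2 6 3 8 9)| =|(1 5 12 11 4 6 3 8 7)(2 9)| =18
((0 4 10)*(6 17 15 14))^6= (6 15)(14 17)= [0, 1, 2, 3, 4, 5, 15, 7, 8, 9, 10, 11, 12, 13, 17, 6, 16, 14]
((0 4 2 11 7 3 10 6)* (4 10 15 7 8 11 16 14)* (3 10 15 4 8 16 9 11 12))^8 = (0 10 15 6 7)(2 4 3 12 8 14 16 11 9) = [10, 1, 4, 12, 3, 5, 7, 0, 14, 2, 15, 9, 8, 13, 16, 6, 11]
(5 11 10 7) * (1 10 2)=(1 10 7 5 11 2)=[0, 10, 1, 3, 4, 11, 6, 5, 8, 9, 7, 2]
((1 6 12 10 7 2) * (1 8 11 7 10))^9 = (12)(2 8 11 7) = [0, 1, 8, 3, 4, 5, 6, 2, 11, 9, 10, 7, 12]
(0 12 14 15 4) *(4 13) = [12, 1, 2, 3, 0, 5, 6, 7, 8, 9, 10, 11, 14, 4, 15, 13] = (0 12 14 15 13 4)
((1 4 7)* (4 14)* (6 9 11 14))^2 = [0, 9, 2, 3, 1, 5, 11, 6, 8, 14, 10, 4, 12, 13, 7] = (1 9 14 7 6 11 4)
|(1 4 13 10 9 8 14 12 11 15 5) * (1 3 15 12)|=|(1 4 13 10 9 8 14)(3 15 5)(11 12)|=42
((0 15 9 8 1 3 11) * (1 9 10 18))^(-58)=(0 3 18 15 11 1 10)=[3, 10, 2, 18, 4, 5, 6, 7, 8, 9, 0, 1, 12, 13, 14, 11, 16, 17, 15]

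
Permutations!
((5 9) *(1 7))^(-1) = (1 7)(5 9) = [0, 7, 2, 3, 4, 9, 6, 1, 8, 5]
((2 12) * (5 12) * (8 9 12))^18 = (2 9 5 12 8) = [0, 1, 9, 3, 4, 12, 6, 7, 2, 5, 10, 11, 8]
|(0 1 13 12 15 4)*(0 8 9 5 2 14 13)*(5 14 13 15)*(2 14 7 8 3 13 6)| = 42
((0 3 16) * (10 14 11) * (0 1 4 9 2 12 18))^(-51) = (0 1 2)(3 4 12)(9 18 16) = [1, 2, 0, 4, 12, 5, 6, 7, 8, 18, 10, 11, 3, 13, 14, 15, 9, 17, 16]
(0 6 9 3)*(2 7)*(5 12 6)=(0 5 12 6 9 3)(2 7)=[5, 1, 7, 0, 4, 12, 9, 2, 8, 3, 10, 11, 6]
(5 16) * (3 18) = (3 18)(5 16) = [0, 1, 2, 18, 4, 16, 6, 7, 8, 9, 10, 11, 12, 13, 14, 15, 5, 17, 3]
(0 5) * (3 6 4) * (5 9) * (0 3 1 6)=(0 9 5 3)(1 6 4)=[9, 6, 2, 0, 1, 3, 4, 7, 8, 5]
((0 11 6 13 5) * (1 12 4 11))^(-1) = (0 5 13 6 11 4 12 1) = [5, 0, 2, 3, 12, 13, 11, 7, 8, 9, 10, 4, 1, 6]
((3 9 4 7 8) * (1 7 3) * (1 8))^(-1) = (1 7)(3 4 9) = [0, 7, 2, 4, 9, 5, 6, 1, 8, 3]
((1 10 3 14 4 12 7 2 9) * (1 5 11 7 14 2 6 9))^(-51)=(14)(1 10 3 2)(5 9 6 7 11)=[0, 10, 1, 2, 4, 9, 7, 11, 8, 6, 3, 5, 12, 13, 14]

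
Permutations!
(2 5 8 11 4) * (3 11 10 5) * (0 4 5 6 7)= (0 4 2 3 11 5 8 10 6 7)= [4, 1, 3, 11, 2, 8, 7, 0, 10, 9, 6, 5]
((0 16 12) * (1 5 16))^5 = (16) = [0, 1, 2, 3, 4, 5, 6, 7, 8, 9, 10, 11, 12, 13, 14, 15, 16]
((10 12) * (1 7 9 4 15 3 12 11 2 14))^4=(1 15 11 7 3 2 9 12 14 4 10)=[0, 15, 9, 2, 10, 5, 6, 3, 8, 12, 1, 7, 14, 13, 4, 11]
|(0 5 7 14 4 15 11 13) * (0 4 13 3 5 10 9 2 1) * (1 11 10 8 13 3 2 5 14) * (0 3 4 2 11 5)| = |(0 8 13 2 5 7 1 3 14 4 15 10 9)| = 13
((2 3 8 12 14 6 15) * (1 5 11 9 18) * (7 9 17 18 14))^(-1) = [0, 18, 15, 2, 4, 1, 14, 12, 3, 7, 10, 5, 8, 13, 9, 6, 16, 11, 17] = (1 18 17 11 5)(2 15 6 14 9 7 12 8 3)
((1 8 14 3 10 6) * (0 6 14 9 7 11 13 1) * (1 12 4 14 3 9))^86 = (4 9 11 12 14 7 13) = [0, 1, 2, 3, 9, 5, 6, 13, 8, 11, 10, 12, 14, 4, 7]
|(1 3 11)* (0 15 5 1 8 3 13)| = 15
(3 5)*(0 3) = [3, 1, 2, 5, 4, 0] = (0 3 5)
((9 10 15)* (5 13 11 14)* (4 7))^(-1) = (4 7)(5 14 11 13)(9 15 10) = [0, 1, 2, 3, 7, 14, 6, 4, 8, 15, 9, 13, 12, 5, 11, 10]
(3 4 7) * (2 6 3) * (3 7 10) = (2 6 7)(3 4 10) = [0, 1, 6, 4, 10, 5, 7, 2, 8, 9, 3]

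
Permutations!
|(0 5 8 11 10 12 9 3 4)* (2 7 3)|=|(0 5 8 11 10 12 9 2 7 3 4)|=11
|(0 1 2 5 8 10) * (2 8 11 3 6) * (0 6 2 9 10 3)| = 21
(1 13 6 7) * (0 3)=(0 3)(1 13 6 7)=[3, 13, 2, 0, 4, 5, 7, 1, 8, 9, 10, 11, 12, 6]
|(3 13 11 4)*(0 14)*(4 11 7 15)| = 10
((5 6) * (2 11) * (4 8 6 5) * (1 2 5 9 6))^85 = (1 6 11 8 9 2 4 5) = [0, 6, 4, 3, 5, 1, 11, 7, 9, 2, 10, 8]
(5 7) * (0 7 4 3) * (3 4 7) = (0 3)(5 7) = [3, 1, 2, 0, 4, 7, 6, 5]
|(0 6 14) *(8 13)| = |(0 6 14)(8 13)| = 6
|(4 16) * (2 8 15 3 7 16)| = |(2 8 15 3 7 16 4)| = 7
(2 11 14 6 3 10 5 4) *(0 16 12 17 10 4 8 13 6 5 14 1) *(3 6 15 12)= (0 16 3 4 2 11 1)(5 8 13 15 12 17 10 14)= [16, 0, 11, 4, 2, 8, 6, 7, 13, 9, 14, 1, 17, 15, 5, 12, 3, 10]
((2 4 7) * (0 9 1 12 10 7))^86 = [2, 0, 10, 3, 7, 5, 6, 12, 8, 4, 1, 11, 9] = (0 2 10 1)(4 7 12 9)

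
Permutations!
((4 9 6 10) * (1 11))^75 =(1 11)(4 10 6 9) =[0, 11, 2, 3, 10, 5, 9, 7, 8, 4, 6, 1]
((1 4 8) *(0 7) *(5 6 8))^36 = (1 4 5 6 8) = [0, 4, 2, 3, 5, 6, 8, 7, 1]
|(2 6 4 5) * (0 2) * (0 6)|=6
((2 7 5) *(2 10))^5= [0, 1, 7, 3, 4, 10, 6, 5, 8, 9, 2]= (2 7 5 10)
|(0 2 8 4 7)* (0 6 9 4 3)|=|(0 2 8 3)(4 7 6 9)|=4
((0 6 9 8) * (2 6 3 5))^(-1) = (0 8 9 6 2 5 3) = [8, 1, 5, 0, 4, 3, 2, 7, 9, 6]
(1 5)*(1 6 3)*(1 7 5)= (3 7 5 6)= [0, 1, 2, 7, 4, 6, 3, 5]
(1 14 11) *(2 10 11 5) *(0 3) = (0 3)(1 14 5 2 10 11) = [3, 14, 10, 0, 4, 2, 6, 7, 8, 9, 11, 1, 12, 13, 5]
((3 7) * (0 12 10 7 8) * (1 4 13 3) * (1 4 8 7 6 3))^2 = (0 10 3 4 1)(6 7 13 8 12) = [10, 0, 2, 4, 1, 5, 7, 13, 12, 9, 3, 11, 6, 8]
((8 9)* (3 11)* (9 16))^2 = (8 9 16) = [0, 1, 2, 3, 4, 5, 6, 7, 9, 16, 10, 11, 12, 13, 14, 15, 8]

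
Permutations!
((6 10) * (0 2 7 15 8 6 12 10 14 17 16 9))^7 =(0 17 8 2 16 6 7 9 14 15)(10 12) =[17, 1, 16, 3, 4, 5, 7, 9, 2, 14, 12, 11, 10, 13, 15, 0, 6, 8]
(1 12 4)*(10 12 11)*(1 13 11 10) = (1 10 12 4 13 11) = [0, 10, 2, 3, 13, 5, 6, 7, 8, 9, 12, 1, 4, 11]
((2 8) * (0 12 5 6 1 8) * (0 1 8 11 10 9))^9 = (0 9 10 11 1 2 8 6 5 12) = [9, 2, 8, 3, 4, 12, 5, 7, 6, 10, 11, 1, 0]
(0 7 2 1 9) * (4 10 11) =(0 7 2 1 9)(4 10 11) =[7, 9, 1, 3, 10, 5, 6, 2, 8, 0, 11, 4]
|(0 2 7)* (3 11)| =|(0 2 7)(3 11)| =6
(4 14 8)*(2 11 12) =(2 11 12)(4 14 8) =[0, 1, 11, 3, 14, 5, 6, 7, 4, 9, 10, 12, 2, 13, 8]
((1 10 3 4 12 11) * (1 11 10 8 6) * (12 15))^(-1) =[0, 6, 2, 10, 3, 5, 8, 7, 1, 9, 12, 11, 15, 13, 14, 4] =(1 6 8)(3 10 12 15 4)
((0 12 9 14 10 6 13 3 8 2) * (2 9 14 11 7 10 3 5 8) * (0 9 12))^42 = [0, 1, 13, 6, 4, 9, 3, 12, 11, 5, 14, 8, 7, 2, 10] = (2 13)(3 6)(5 9)(7 12)(8 11)(10 14)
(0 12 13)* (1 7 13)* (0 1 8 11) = (0 12 8 11)(1 7 13) = [12, 7, 2, 3, 4, 5, 6, 13, 11, 9, 10, 0, 8, 1]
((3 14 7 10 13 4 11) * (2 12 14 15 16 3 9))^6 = (16)(2 4 7)(9 13 14)(10 12 11) = [0, 1, 4, 3, 7, 5, 6, 2, 8, 13, 12, 10, 11, 14, 9, 15, 16]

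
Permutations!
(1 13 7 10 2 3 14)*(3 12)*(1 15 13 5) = (1 5)(2 12 3 14 15 13 7 10) = [0, 5, 12, 14, 4, 1, 6, 10, 8, 9, 2, 11, 3, 7, 15, 13]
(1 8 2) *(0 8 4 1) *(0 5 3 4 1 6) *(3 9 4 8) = (0 3 8 2 5 9 4 6) = [3, 1, 5, 8, 6, 9, 0, 7, 2, 4]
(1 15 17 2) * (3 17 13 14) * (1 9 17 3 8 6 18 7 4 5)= (1 15 13 14 8 6 18 7 4 5)(2 9 17)= [0, 15, 9, 3, 5, 1, 18, 4, 6, 17, 10, 11, 12, 14, 8, 13, 16, 2, 7]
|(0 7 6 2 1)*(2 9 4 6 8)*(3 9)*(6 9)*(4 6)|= 20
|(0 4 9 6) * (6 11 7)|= 6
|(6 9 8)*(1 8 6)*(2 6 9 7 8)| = |(9)(1 2 6 7 8)| = 5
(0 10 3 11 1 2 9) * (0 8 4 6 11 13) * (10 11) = (0 11 1 2 9 8 4 6 10 3 13) = [11, 2, 9, 13, 6, 5, 10, 7, 4, 8, 3, 1, 12, 0]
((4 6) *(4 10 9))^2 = (4 10)(6 9) = [0, 1, 2, 3, 10, 5, 9, 7, 8, 6, 4]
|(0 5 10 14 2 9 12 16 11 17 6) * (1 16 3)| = 13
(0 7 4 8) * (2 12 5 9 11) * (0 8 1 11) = (0 7 4 1 11 2 12 5 9) = [7, 11, 12, 3, 1, 9, 6, 4, 8, 0, 10, 2, 5]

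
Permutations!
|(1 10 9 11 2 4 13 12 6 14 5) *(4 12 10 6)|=|(1 6 14 5)(2 12 4 13 10 9 11)|=28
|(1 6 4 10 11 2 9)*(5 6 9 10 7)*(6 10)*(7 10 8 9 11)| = 10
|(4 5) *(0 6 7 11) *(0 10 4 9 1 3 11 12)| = 28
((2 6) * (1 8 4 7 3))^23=(1 7 8 3 4)(2 6)=[0, 7, 6, 4, 1, 5, 2, 8, 3]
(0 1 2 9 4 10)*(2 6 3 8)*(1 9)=[9, 6, 1, 8, 10, 5, 3, 7, 2, 4, 0]=(0 9 4 10)(1 6 3 8 2)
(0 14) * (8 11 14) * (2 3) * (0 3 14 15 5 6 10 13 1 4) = [8, 4, 14, 2, 0, 6, 10, 7, 11, 9, 13, 15, 12, 1, 3, 5] = (0 8 11 15 5 6 10 13 1 4)(2 14 3)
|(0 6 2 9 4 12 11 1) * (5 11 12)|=8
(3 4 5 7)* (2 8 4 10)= (2 8 4 5 7 3 10)= [0, 1, 8, 10, 5, 7, 6, 3, 4, 9, 2]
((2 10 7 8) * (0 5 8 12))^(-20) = (0 5 8 2 10 7 12) = [5, 1, 10, 3, 4, 8, 6, 12, 2, 9, 7, 11, 0]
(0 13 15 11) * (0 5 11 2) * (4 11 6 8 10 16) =[13, 1, 0, 3, 11, 6, 8, 7, 10, 9, 16, 5, 12, 15, 14, 2, 4] =(0 13 15 2)(4 11 5 6 8 10 16)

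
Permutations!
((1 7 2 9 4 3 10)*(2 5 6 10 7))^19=(1 2 9 4 3 7 5 6 10)=[0, 2, 9, 7, 3, 6, 10, 5, 8, 4, 1]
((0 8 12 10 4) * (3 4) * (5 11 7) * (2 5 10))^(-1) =(0 4 3 10 7 11 5 2 12 8) =[4, 1, 12, 10, 3, 2, 6, 11, 0, 9, 7, 5, 8]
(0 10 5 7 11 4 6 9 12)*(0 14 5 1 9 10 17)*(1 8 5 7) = (0 17)(1 9 12 14 7 11 4 6 10 8 5) = [17, 9, 2, 3, 6, 1, 10, 11, 5, 12, 8, 4, 14, 13, 7, 15, 16, 0]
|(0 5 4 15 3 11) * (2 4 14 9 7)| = |(0 5 14 9 7 2 4 15 3 11)| = 10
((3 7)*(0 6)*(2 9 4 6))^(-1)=[6, 1, 0, 7, 9, 5, 4, 3, 8, 2]=(0 6 4 9 2)(3 7)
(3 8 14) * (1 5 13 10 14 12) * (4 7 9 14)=(1 5 13 10 4 7 9 14 3 8 12)=[0, 5, 2, 8, 7, 13, 6, 9, 12, 14, 4, 11, 1, 10, 3]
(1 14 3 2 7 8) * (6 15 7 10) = [0, 14, 10, 2, 4, 5, 15, 8, 1, 9, 6, 11, 12, 13, 3, 7] = (1 14 3 2 10 6 15 7 8)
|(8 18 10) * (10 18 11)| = |(18)(8 11 10)| = 3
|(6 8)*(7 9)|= |(6 8)(7 9)|= 2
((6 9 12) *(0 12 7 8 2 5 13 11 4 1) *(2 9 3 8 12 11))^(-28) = [0, 1, 13, 9, 4, 2, 8, 6, 7, 12, 10, 11, 3, 5] = (2 13 5)(3 9 12)(6 8 7)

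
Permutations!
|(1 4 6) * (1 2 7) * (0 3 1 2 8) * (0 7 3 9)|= |(0 9)(1 4 6 8 7 2 3)|= 14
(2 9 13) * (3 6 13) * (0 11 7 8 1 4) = (0 11 7 8 1 4)(2 9 3 6 13) = [11, 4, 9, 6, 0, 5, 13, 8, 1, 3, 10, 7, 12, 2]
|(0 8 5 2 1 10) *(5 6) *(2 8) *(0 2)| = |(1 10 2)(5 8 6)| = 3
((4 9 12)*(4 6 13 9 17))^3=(4 17)(6 12 9 13)=[0, 1, 2, 3, 17, 5, 12, 7, 8, 13, 10, 11, 9, 6, 14, 15, 16, 4]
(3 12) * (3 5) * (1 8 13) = (1 8 13)(3 12 5) = [0, 8, 2, 12, 4, 3, 6, 7, 13, 9, 10, 11, 5, 1]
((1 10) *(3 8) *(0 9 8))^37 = (0 9 8 3)(1 10) = [9, 10, 2, 0, 4, 5, 6, 7, 3, 8, 1]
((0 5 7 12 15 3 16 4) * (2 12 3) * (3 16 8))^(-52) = (0 16 5 4 7)(2 15 12) = [16, 1, 15, 3, 7, 4, 6, 0, 8, 9, 10, 11, 2, 13, 14, 12, 5]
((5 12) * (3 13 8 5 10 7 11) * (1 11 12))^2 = (1 3 8)(5 11 13)(7 10 12) = [0, 3, 2, 8, 4, 11, 6, 10, 1, 9, 12, 13, 7, 5]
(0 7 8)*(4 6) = (0 7 8)(4 6) = [7, 1, 2, 3, 6, 5, 4, 8, 0]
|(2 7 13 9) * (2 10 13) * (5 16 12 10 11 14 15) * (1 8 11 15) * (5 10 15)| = 28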